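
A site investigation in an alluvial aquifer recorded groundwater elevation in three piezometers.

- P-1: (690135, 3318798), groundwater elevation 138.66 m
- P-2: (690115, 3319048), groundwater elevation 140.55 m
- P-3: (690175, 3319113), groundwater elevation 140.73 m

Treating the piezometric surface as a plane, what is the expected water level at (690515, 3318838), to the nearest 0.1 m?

137.1 m

Three-point gradient (reference P-1): Δ to P-2 = (-20, 250, +1.89), Δ to P-3 = (40, 315, +2.07).
∂h/∂x = -0.004776, ∂h/∂y = +0.007178 (det = -16300).
h(690515, 3318838) = 138.66 + (-0.004776)·(380) + (+0.007178)·(40) = 138.66 -1.815 +0.287 = 137.132 m.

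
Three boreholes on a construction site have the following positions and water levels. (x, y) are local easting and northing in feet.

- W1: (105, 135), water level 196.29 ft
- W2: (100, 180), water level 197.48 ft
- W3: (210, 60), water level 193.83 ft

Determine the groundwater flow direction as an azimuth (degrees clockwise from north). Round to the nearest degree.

With h = a·x + b·y + c and W1 as origin, the differences give:
  (-5)·a + 45·b = +1.19
  105·a + (-75)·b = -2.46
Eliminate b (×(-75) and ×45, subtract): -4350·a = 21.450 → a = ∂h/∂x = -0.004931
Back-substitute: b = ∂h/∂y = +0.02590.
Flow direction (−∇h) has components (+0.004931 E, -0.02590 N).
Azimuth = atan2(E, N) = atan2(+0.004931, -0.02590) = 169.2° ≈ 169°.

169°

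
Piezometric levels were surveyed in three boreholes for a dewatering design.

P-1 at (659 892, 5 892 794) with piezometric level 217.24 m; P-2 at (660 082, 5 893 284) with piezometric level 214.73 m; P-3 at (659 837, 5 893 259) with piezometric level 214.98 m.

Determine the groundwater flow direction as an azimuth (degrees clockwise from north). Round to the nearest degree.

With h = a·x + b·y + c and P-1 as origin, the differences give:
  190·a + 490·b = -2.51
  (-55)·a + 465·b = -2.26
Eliminate b (×465 and ×490, subtract): 115300·a = -59.750 → a = ∂h/∂x = -0.0005182
Back-substitute: b = ∂h/∂y = -0.004922.
Flow direction (−∇h) has components (+0.0005182 E, +0.004922 N).
Azimuth = atan2(E, N) = atan2(+0.0005182, +0.004922) = 6.0° ≈ 006°.

006°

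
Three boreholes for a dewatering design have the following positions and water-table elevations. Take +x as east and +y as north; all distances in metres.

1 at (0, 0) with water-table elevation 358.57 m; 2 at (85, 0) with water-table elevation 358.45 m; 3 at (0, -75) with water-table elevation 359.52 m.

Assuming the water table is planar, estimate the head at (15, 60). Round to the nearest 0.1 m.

∂h/∂x = (358.45 − 358.57) / (85 − 0) = -0.001412
∂h/∂y = (359.52 − 358.57) / (-75 − 0) = -0.01267
h(15, 60) = 358.57 + (-0.001412)·(15) + (-0.01267)·(60) = 358.57 -0.021 -0.760 = 357.789 m.

357.8 m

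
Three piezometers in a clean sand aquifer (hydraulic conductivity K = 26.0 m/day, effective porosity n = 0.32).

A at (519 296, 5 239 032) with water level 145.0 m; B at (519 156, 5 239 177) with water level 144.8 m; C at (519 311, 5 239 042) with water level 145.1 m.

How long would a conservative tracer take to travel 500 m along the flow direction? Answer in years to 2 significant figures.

Three-point gradient (reference A): Δ to B = (-140, 145, -0.2), Δ to C = (15, 10, +0.1).
∂h/∂x = +0.004615, ∂h/∂y = +0.003077 (det = -3575).
|∇h| = √(0.004615² + 0.003077²) = 0.005547
Seepage velocity v = K·i/n = 26.0 × 0.005547 / 0.32 = 0.4507 m/day.
t = 500 / 0.4507 = 1109 days = 3.04 years.

3.0 years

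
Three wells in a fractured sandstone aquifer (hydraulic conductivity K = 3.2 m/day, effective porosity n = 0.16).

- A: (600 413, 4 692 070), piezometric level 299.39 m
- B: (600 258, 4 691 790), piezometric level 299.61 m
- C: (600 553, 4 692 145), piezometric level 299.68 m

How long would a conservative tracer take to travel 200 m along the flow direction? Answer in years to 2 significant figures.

6.1 years

Three-point gradient (reference A): Δ to B = (-155, -280, +0.22), Δ to C = (140, 75, +0.29).
∂h/∂x = +0.003543, ∂h/∂y = -0.002747 (det = 27575).
|∇h| = √(0.003543² + -0.002747²) = 0.004483
Seepage velocity v = K·i/n = 3.2 × 0.004483 / 0.16 = 0.08966 m/day.
t = 200 / 0.08966 = 2231 days = 6.11 years.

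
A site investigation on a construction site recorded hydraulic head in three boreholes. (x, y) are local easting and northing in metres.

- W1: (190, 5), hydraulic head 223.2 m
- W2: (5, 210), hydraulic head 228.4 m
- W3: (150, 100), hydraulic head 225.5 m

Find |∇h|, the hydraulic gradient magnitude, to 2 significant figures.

With h = a·x + b·y + c and W1 as origin, the differences give:
  (-185)·a + 205·b = +5.2
  (-40)·a + 95·b = +2.3
Eliminate b (×95 and ×205, subtract): -9375·a = 22.50 → a = ∂h/∂x = -0.002400
Back-substitute: b = ∂h/∂y = +0.02320.
|∇h| = √(-0.002400² + 0.02320²) = 0.02332

0.023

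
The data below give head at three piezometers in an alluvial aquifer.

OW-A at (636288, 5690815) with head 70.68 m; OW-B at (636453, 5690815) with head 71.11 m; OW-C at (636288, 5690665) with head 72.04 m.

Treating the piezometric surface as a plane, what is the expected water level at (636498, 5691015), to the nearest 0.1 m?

∂h/∂x = (71.11 − 70.68) / (636453 − 636288) = +0.002606
∂h/∂y = (72.04 − 70.68) / (5690665 − 5690815) = -0.009067
h(636498, 5691015) = 70.68 + (+0.002606)·(210) + (-0.009067)·(200) = 70.68 +0.547 -1.813 = 69.414 m.

69.4 m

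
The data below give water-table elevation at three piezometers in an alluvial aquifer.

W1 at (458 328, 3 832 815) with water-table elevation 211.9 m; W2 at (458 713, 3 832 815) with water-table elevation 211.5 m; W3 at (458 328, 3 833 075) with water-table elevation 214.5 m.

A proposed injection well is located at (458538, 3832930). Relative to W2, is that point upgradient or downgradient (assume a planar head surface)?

upgradient

∂h/∂x = (211.5 − 211.9) / (458713 − 458328) = -0.001039
∂h/∂y = (214.5 − 211.9) / (3833075 − 3832815) = +0.010000
Head at (458538, 3832930) = 211.9 + (-0.001039)·(210) + (+0.010000)·(115) = 212.83 m.
That is higher than the 211.5 m at W2, so the point is upgradient.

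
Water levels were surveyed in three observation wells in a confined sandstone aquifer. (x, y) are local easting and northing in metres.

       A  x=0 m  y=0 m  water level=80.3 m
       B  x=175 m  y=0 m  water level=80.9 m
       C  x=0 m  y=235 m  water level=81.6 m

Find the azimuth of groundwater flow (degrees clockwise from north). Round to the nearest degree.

212°

∂h/∂x = (80.9 − 80.3) / (175 − 0) = +0.003429
∂h/∂y = (81.6 − 80.3) / (235 − 0) = +0.005532
Flow direction (−∇h) has components (-0.003429 E, -0.005532 N).
Azimuth = atan2(E, N) = atan2(-0.003429, -0.005532) = 211.8° ≈ 212°.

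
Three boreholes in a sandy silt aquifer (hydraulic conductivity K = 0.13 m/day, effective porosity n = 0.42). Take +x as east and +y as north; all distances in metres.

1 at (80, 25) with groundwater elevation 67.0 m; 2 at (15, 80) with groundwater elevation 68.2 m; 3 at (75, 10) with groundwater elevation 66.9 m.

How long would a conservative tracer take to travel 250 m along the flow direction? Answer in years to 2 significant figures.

160 years

Differences from 1: to 2 (Δx, Δy, Δh) = (-65, 55, +1.2); to 3 = (-5, -15, -0.1).
Solve a·Δx + b·Δy = Δh: det = (-65)·(-15) − (-5)·55 = 1250.
∂h/∂x = [(+1.2)·(-15) − (-0.1)·55] / 1250 = -0.01000
∂h/∂y = [(-65)·(-0.1) − (-5)·(+1.2)] / 1250 = +0.010000
|∇h| = √(-0.01000² + 0.010000²) = 0.01414
Seepage velocity v = K·i/n = 0.13 × 0.01414 / 0.42 = 0.004377 m/day.
t = 250 / 0.004377 = 5.712e+04 days = 156 years.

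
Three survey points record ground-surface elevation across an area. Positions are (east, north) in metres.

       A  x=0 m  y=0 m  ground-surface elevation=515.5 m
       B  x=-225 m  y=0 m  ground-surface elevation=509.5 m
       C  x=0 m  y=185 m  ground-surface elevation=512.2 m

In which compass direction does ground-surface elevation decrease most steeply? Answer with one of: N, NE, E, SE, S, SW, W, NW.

NW

∂z/∂x = (509.5 − 515.5) / (-225 − 0) = +0.02667
∂z/∂y = (512.2 − 515.5) / (185 − 0) = -0.01784
Steepest decrease is along −∇f = (-0.02667 E, +0.01784 N) → northwest.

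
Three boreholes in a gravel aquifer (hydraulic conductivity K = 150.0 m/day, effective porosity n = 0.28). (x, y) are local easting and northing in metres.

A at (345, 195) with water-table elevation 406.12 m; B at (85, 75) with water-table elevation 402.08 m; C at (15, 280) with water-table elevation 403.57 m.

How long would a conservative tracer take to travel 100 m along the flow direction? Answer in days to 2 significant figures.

12 days

With h = a·x + b·y + c and A as origin, the differences give:
  (-260)·a + (-120)·b = -4.04
  (-330)·a + 85·b = -2.55
Eliminate b (×85 and ×(-120), subtract): -61700·a = -649.400 → a = ∂h/∂x = +0.01053
Back-substitute: b = ∂h/∂y = +0.01086.
|∇h| = √(0.01053² + 0.01086²) = 0.01513
Seepage velocity v = K·i/n = 150.0 × 0.01513 / 0.28 = 8.105 m/day.
t = 100 / 8.105 = 12.34 days.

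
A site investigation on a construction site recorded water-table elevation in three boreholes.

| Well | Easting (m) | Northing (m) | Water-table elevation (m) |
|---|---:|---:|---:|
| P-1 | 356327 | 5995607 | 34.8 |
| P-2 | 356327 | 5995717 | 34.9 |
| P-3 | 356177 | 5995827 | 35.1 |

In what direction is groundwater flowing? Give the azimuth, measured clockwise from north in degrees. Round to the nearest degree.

Differences from P-1: to P-2 (Δx, Δy, Δh) = (0, 110, +0.1); to P-3 = (-150, 220, +0.3).
Solve a·Δx + b·Δy = Δh: det = 0·220 − (-150)·110 = 16500.
∂h/∂x = [(+0.1)·220 − (+0.3)·110] / 16500 = -0.0006667
∂h/∂y = [0·(+0.3) − (-150)·(+0.1)] / 16500 = +0.0009091
Flow direction (−∇h) has components (+0.0006667 E, -0.0009091 N).
Azimuth = atan2(E, N) = atan2(+0.0006667, -0.0009091) = 143.7° ≈ 144°.

144°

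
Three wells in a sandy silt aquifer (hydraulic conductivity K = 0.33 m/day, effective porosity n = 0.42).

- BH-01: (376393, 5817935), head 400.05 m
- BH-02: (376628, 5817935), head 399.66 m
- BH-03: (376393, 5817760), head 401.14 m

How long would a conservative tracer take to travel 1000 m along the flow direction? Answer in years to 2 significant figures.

540 years

∂h/∂x = (399.66 − 400.05) / (376628 − 376393) = -0.001660
∂h/∂y = (401.14 − 400.05) / (5817760 − 5817935) = -0.006229
|∇h| = √(-0.001660² + -0.006229²) = 0.006446
Seepage velocity v = K·i/n = 0.33 × 0.006446 / 0.42 = 0.005065 m/day.
t = 1000 / 0.005065 = 1.974e+05 days = 540 years.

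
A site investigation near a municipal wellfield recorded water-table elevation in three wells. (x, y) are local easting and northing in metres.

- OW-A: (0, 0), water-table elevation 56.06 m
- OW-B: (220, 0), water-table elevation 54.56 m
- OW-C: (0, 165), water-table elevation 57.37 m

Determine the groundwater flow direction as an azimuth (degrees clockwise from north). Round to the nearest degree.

139°

∂h/∂x = (54.56 − 56.06) / (220 − 0) = -0.006818
∂h/∂y = (57.37 − 56.06) / (165 − 0) = +0.007939
Flow direction (−∇h) has components (+0.006818 E, -0.007939 N).
Azimuth = atan2(E, N) = atan2(+0.006818, -0.007939) = 139.3° ≈ 139°.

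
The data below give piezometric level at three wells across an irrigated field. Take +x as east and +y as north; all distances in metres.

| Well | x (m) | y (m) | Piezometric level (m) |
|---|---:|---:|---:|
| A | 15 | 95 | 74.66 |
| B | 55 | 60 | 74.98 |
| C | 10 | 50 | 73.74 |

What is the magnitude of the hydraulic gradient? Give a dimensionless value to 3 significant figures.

With h = a·x + b·y + c and A as origin, the differences give:
  40·a + (-35)·b = +0.32
  (-5)·a + (-45)·b = -0.92
Eliminate b (×(-45) and ×(-35), subtract): -1975·a = -46.600 → a = ∂h/∂x = +0.02359
Back-substitute: b = ∂h/∂y = +0.01782.
|∇h| = √(0.02359² + 0.01782²) = 0.02956

0.0296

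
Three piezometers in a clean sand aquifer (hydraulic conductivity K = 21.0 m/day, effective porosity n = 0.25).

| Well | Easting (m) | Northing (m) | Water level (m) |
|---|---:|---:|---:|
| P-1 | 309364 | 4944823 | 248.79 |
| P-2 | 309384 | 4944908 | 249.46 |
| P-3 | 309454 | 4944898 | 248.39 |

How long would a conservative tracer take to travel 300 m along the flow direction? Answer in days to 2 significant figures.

200 days

Three-point gradient (reference P-1): Δ to P-2 = (20, 85, +0.67), Δ to P-3 = (90, 75, -0.40).
∂h/∂x = -0.01370, ∂h/∂y = +0.01111 (det = -6150).
|∇h| = √(-0.01370² + 0.01111²) = 0.01764
Seepage velocity v = K·i/n = 21.0 × 0.01764 / 0.25 = 1.482 m/day.
t = 300 / 1.482 = 202.4 days.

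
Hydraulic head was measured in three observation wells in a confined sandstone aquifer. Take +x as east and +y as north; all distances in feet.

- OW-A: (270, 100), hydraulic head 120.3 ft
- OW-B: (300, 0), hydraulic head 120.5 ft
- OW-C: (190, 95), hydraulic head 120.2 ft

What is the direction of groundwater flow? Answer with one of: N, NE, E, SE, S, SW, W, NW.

Differences from OW-A: to OW-B (Δx, Δy, Δh) = (30, -100, +0.2); to OW-C = (-80, -5, -0.1).
Solve a·Δx + b·Δy = Δh: det = 30·(-5) − (-80)·(-100) = -8150.
∂h/∂x = [(+0.2)·(-5) − (-0.1)·(-100)] / -8150 = +0.001350
∂h/∂y = [30·(-0.1) − (-80)·(+0.2)] / -8150 = -0.001595
Flow = −∇h = (-0.001350 east, +0.001595 north), which points northwest.

NW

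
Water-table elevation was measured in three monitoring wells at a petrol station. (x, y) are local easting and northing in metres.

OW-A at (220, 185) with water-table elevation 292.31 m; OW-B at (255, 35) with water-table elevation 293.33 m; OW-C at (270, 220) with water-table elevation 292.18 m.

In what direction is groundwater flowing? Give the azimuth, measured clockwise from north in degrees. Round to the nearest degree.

344°

Three-point gradient (reference OW-A): Δ to OW-B = (35, -150, +1.02), Δ to OW-C = (50, 35, -0.13).
∂h/∂x = +0.001857, ∂h/∂y = -0.006367 (det = 8725).
Flow direction (−∇h) has components (-0.001857 E, +0.006367 N).
Azimuth = atan2(E, N) = atan2(-0.001857, +0.006367) = 343.7° ≈ 344°.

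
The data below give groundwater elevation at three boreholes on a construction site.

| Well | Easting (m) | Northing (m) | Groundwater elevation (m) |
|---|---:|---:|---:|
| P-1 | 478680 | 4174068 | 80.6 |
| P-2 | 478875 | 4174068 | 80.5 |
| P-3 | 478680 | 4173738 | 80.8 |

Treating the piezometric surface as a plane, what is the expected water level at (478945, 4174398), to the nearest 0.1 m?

∂h/∂x = (80.5 − 80.6) / (478875 − 478680) = -0.0005128
∂h/∂y = (80.8 − 80.6) / (4173738 − 4174068) = -0.0006061
h(478945, 4174398) = 80.6 + (-0.0005128)·(265) + (-0.0006061)·(330) = 80.6 -0.136 -0.200 = 80.264 m.

80.3 m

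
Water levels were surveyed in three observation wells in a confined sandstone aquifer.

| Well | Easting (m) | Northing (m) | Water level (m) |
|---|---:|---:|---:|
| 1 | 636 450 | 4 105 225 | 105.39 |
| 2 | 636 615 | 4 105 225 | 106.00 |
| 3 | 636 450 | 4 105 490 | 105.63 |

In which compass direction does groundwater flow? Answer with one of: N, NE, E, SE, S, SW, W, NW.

W

∂h/∂x = (106.00 − 105.39) / (636615 − 636450) = +0.003697
∂h/∂y = (105.63 − 105.39) / (4105490 − 4105225) = +0.0009057
Flow = −∇h = (-0.003697 east, -0.0009057 north), which points west.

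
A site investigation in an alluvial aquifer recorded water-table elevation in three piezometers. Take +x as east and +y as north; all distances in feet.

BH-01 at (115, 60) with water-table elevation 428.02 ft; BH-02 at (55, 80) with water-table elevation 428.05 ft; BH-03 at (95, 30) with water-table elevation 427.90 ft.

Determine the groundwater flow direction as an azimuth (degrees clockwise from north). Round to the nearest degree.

Differences from BH-01: to BH-02 (Δx, Δy, Δh) = (-60, 20, +0.03); to BH-03 = (-20, -30, -0.12).
Solve a·Δx + b·Δy = Δh: det = (-60)·(-30) − (-20)·20 = 2200.
∂h/∂x = [(+0.03)·(-30) − (-0.12)·20] / 2200 = +0.0006818
∂h/∂y = [(-60)·(-0.12) − (-20)·(+0.03)] / 2200 = +0.003545
Flow direction (−∇h) has components (-0.0006818 E, -0.003545 N).
Azimuth = atan2(E, N) = atan2(-0.0006818, -0.003545) = 190.9° ≈ 191°.

191°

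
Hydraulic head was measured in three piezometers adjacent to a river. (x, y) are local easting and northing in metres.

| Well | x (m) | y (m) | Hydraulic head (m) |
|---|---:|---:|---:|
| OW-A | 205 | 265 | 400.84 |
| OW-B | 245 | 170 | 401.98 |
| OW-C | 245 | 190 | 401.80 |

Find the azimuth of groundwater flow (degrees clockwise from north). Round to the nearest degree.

322°

Taking OW-A as reference: OW-B−OW-A = (40, -95, +1.14); OW-C−OW-A = (40, -75, +0.96).
Solve a·Δx + b·Δy = Δh: det = 40·(-75) − 40·(-95) = 800.
∂h/∂x = [(+1.14)·(-75) − (+0.96)·(-95)] / 800 = +0.007125
∂h/∂y = [40·(+0.96) − 40·(+1.14)] / 800 = -0.009000
Flow direction (−∇h) has components (-0.007125 E, +0.009000 N).
Azimuth = atan2(E, N) = atan2(-0.007125, +0.009000) = 321.6° ≈ 322°.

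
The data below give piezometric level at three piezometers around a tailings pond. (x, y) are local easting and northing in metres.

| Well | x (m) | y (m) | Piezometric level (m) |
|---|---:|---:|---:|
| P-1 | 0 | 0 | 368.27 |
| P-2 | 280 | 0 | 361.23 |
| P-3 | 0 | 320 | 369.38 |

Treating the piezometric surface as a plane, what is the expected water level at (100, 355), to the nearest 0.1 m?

367.0 m

∂h/∂x = (361.23 − 368.27) / (280 − 0) = -0.02514
∂h/∂y = (369.38 − 368.27) / (320 − 0) = +0.003469
h(100, 355) = 368.27 + (-0.02514)·(100) + (+0.003469)·(355) = 368.27 -2.514 +1.231 = 366.987 m.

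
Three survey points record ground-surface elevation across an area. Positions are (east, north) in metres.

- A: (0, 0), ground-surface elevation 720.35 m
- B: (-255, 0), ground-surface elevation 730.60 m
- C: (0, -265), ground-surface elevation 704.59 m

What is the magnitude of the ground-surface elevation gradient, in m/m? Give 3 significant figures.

0.0718 m/m

∂z/∂x = (730.60 − 720.35) / (-255 − 0) = -0.04020
∂z/∂y = (704.59 − 720.35) / (-265 − 0) = +0.05947
|∇f| = √(-0.04020² + 0.05947²) = 0.07178 m/m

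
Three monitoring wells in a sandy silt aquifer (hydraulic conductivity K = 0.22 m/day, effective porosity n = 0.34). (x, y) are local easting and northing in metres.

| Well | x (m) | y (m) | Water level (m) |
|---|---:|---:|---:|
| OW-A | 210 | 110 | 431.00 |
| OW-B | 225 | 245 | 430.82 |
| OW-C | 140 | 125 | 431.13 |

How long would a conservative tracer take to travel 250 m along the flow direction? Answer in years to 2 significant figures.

450 years

Three-point gradient (reference OW-A): Δ to OW-B = (15, 135, -0.18), Δ to OW-C = (-70, 15, +0.13).
∂h/∂x = -0.002093, ∂h/∂y = -0.001101 (det = 9675).
|∇h| = √(-0.002093² + -0.001101²) = 0.002365
Seepage velocity v = K·i/n = 0.22 × 0.002365 / 0.34 = 0.00153 m/day.
t = 250 / 0.00153 = 1.634e+05 days = 447 years.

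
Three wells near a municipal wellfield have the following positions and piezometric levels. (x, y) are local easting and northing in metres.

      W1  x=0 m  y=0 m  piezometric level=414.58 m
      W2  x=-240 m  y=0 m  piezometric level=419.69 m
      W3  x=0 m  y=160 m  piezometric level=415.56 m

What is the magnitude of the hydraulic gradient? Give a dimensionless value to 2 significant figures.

0.022

∂h/∂x = (419.69 − 414.58) / (-240 − 0) = -0.02129
∂h/∂y = (415.56 − 414.58) / (160 − 0) = +0.006125
|∇h| = √(-0.02129² + 0.006125²) = 0.02215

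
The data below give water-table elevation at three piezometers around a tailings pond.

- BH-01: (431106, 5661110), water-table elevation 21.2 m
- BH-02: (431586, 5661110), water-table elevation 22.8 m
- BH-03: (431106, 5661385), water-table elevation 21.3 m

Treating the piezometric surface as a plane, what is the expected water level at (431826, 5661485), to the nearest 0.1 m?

∂h/∂x = (22.8 − 21.2) / (431586 − 431106) = +0.003333
∂h/∂y = (21.3 − 21.2) / (5661385 − 5661110) = +0.0003636
h(431826, 5661485) = 21.2 + (+0.003333)·(720) + (+0.0003636)·(375) = 21.2 +2.400 +0.136 = 23.736 m.

23.7 m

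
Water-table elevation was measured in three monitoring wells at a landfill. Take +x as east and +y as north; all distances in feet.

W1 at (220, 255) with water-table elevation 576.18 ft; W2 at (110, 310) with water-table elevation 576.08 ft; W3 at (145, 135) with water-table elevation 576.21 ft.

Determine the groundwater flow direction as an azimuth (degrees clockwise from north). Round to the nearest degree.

Taking W1 as reference: W2−W1 = (-110, 55, -0.10); W3−W1 = (-75, -120, +0.03).
Determinant of the coordinate differences = (-110)·(-120) − (-75)·55 = 17325.
∂h/∂x = [(-0.10)·(-120) − (+0.03)·55] / 17325 = +0.0005974
∂h/∂y = [(-110)·(+0.03) − (-75)·(-0.10)] / 17325 = -0.0006234
Flow direction (−∇h) has components (-0.0005974 E, +0.0006234 N).
Azimuth = atan2(E, N) = atan2(-0.0005974, +0.0006234) = 316.2° ≈ 316°.

316°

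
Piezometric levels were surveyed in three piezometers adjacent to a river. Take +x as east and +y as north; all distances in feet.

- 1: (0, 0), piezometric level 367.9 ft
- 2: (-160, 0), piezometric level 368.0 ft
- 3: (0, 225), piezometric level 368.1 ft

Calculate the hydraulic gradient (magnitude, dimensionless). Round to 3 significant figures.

∂h/∂x = (368.0 − 367.9) / (-160 − 0) = -0.0006250
∂h/∂y = (368.1 − 367.9) / (225 − 0) = +0.0008889
|∇h| = √(-0.0006250² + 0.0008889²) = 0.001087

0.00109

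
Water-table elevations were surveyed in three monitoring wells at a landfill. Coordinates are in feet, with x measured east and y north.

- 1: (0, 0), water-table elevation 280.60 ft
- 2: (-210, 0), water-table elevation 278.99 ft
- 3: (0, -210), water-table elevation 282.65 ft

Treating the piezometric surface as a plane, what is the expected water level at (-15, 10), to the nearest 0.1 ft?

280.4 ft

∂h/∂x = (278.99 − 280.60) / (-210 − 0) = +0.007667
∂h/∂y = (282.65 − 280.60) / (-210 − 0) = -0.009762
h(-15, 10) = 280.60 + (+0.007667)·(-15) + (-0.009762)·(10) = 280.60 -0.115 -0.098 = 280.387 ft.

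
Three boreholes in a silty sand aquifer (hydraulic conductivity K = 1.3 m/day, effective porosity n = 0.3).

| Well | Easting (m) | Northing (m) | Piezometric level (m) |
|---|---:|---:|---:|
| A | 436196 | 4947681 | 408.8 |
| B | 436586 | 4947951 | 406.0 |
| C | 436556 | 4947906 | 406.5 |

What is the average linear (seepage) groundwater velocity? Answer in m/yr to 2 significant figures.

Taking A as reference: B−A = (390, 270, -2.8); C−A = (360, 225, -2.3).
Determinant of the coordinate differences = 390·225 − 360·270 = -9450.
∂h/∂x = [(-2.8)·225 − (-2.3)·270] / -9450 = +0.0009524
∂h/∂y = [390·(-2.3) − 360·(-2.8)] / -9450 = -0.01175
|∇h| = √(0.0009524² + -0.01175²) = 0.01179
Seepage velocity v = K·i/n = 1.3 × 0.01179 / 0.3 = 0.05109 m/day = 18.66 m/yr.

19 m/yr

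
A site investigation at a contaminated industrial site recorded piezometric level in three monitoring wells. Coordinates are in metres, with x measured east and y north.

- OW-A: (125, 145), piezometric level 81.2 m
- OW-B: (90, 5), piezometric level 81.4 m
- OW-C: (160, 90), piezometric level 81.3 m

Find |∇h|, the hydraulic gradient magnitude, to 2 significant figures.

0.0016

Differences from OW-A: to OW-B (Δx, Δy, Δh) = (-35, -140, +0.2); to OW-C = (35, -55, +0.1).
Determinant of the coordinate differences = (-35)·(-55) − 35·(-140) = 6825.
∂h/∂x = [(+0.2)·(-55) − (+0.1)·(-140)] / 6825 = +0.0004396
∂h/∂y = [(-35)·(+0.1) − 35·(+0.2)] / 6825 = -0.001538
|∇h| = √(0.0004396² + -0.001538²) = 0.0016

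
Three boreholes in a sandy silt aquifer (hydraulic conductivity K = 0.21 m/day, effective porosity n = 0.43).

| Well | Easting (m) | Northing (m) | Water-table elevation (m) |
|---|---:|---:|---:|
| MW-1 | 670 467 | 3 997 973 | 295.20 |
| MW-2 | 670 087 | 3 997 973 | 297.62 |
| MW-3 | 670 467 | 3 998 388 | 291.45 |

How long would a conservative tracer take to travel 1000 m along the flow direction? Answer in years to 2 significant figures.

∂h/∂x = (297.62 − 295.20) / (670087 − 670467) = -0.006368
∂h/∂y = (291.45 − 295.20) / (3998388 − 3997973) = -0.009036
|∇h| = √(-0.006368² + -0.009036²) = 0.01105
Seepage velocity v = K·i/n = 0.21 × 0.01105 / 0.43 = 0.005397 m/day.
t = 1000 / 0.005397 = 1.853e+05 days = 507 years.

510 years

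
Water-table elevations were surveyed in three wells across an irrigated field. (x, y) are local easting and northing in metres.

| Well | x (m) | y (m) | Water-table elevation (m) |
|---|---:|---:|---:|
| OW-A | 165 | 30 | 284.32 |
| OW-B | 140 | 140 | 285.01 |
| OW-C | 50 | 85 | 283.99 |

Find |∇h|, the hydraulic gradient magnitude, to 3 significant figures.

0.0102

Taking OW-A as reference: OW-B−OW-A = (-25, 110, +0.69); OW-C−OW-A = (-115, 55, -0.33).
Determinant of the coordinate differences = (-25)·55 − (-115)·110 = 11275.
∂h/∂x = [(+0.69)·55 − (-0.33)·110] / 11275 = +0.006585
∂h/∂y = [(-25)·(-0.33) − (-115)·(+0.69)] / 11275 = +0.007769
|∇h| = √(0.006585² + 0.007769²) = 0.01018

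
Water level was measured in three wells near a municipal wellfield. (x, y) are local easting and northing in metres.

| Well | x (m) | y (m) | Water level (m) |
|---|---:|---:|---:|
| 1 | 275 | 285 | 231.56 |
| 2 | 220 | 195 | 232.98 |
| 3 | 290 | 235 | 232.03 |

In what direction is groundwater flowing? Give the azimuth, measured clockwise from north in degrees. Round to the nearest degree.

031°

With h = a·x + b·y + c and 1 as origin, the differences give:
  (-55)·a + (-90)·b = +1.42
  15·a + (-50)·b = +0.47
Eliminate b (×(-50) and ×(-90), subtract): 4100·a = -28.700 → a = ∂h/∂x = -0.007000
Back-substitute: b = ∂h/∂y = -0.01150.
Flow direction (−∇h) has components (+0.007000 E, +0.01150 N).
Azimuth = atan2(E, N) = atan2(+0.007000, +0.01150) = 31.3° ≈ 031°.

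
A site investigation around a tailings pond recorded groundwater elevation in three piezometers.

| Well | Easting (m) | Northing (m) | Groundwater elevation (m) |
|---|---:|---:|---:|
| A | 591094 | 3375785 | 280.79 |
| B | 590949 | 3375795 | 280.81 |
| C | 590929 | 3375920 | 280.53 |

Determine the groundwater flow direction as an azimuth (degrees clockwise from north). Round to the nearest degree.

007°

Differences from A: to B (Δx, Δy, Δh) = (-145, 10, +0.02); to C = (-165, 135, -0.26).
Solve a·Δx + b·Δy = Δh: det = (-145)·135 − (-165)·10 = -17925.
∂h/∂x = [(+0.02)·135 − (-0.26)·10] / -17925 = -0.0002957
∂h/∂y = [(-145)·(-0.26) − (-165)·(+0.02)] / -17925 = -0.002287
Flow direction (−∇h) has components (+0.0002957 E, +0.002287 N).
Azimuth = atan2(E, N) = atan2(+0.0002957, +0.002287) = 7.4° ≈ 007°.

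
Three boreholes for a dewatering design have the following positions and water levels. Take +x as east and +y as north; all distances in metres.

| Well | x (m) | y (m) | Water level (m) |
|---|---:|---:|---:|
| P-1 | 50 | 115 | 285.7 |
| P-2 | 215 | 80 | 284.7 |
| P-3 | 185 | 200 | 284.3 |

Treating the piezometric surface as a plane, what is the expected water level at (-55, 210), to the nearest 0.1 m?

286.0 m

With h = a·x + b·y + c and P-1 as origin, the differences give:
  165·a + (-35)·b = -1.0
  135·a + 85·b = -1.4
Eliminate b (×85 and ×(-35), subtract): 18750·a = -134.00 → a = ∂h/∂x = -0.007147
Back-substitute: b = ∂h/∂y = -0.005120.
h(-55, 210) = 285.7 + (-0.007147)·(-105) + (-0.005120)·(95) = 285.7 +0.750 -0.486 = 285.964 m.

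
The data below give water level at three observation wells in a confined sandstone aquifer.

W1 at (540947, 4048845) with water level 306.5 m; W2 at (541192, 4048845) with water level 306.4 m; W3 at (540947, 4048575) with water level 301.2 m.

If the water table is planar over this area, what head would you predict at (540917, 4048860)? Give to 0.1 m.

306.8 m

∂h/∂x = (306.4 − 306.5) / (541192 − 540947) = -0.0004082
∂h/∂y = (301.2 − 306.5) / (4048575 − 4048845) = +0.01963
h(540917, 4048860) = 306.5 + (-0.0004082)·(-30) + (+0.01963)·(15) = 306.5 +0.012 +0.294 = 306.807 m.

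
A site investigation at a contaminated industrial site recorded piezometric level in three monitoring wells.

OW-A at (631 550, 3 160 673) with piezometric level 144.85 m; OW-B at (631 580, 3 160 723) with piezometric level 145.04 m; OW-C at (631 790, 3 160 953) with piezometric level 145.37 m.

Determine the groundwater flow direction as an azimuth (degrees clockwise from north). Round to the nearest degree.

138°

Differences from OW-A: to OW-B (Δx, Δy, Δh) = (30, 50, +0.19); to OW-C = (240, 280, +0.52).
Determinant of the coordinate differences = 30·280 − 240·50 = -3600.
∂h/∂x = [(+0.19)·280 − (+0.52)·50] / -3600 = -0.007556
∂h/∂y = [30·(+0.52) − 240·(+0.19)] / -3600 = +0.008333
Flow direction (−∇h) has components (+0.007556 E, -0.008333 N).
Azimuth = atan2(E, N) = atan2(+0.007556, -0.008333) = 137.8° ≈ 138°.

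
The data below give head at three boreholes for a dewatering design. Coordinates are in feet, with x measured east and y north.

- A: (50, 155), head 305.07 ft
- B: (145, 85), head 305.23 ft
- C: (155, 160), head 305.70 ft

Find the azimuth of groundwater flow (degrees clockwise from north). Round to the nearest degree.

Three-point gradient (reference A): Δ to B = (95, -70, +0.16), Δ to C = (105, 5, +0.63).
∂h/∂x = +0.005738, ∂h/∂y = +0.005502 (det = 7825).
Flow direction (−∇h) has components (-0.005738 E, -0.005502 N).
Azimuth = atan2(E, N) = atan2(-0.005738, -0.005502) = 226.2° ≈ 226°.

226°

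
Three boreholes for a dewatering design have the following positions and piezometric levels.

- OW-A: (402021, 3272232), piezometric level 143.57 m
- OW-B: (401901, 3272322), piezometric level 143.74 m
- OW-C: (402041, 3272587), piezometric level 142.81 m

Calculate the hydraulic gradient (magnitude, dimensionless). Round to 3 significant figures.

0.00351

With h = a·x + b·y + c and OW-A as origin, the differences give:
  (-120)·a + 90·b = +0.17
  20·a + 355·b = -0.76
Eliminate b (×355 and ×90, subtract): -44400·a = 128.750 → a = ∂h/∂x = -0.002900
Back-substitute: b = ∂h/∂y = -0.001977.
|∇h| = √(-0.002900² + -0.001977²) = 0.00351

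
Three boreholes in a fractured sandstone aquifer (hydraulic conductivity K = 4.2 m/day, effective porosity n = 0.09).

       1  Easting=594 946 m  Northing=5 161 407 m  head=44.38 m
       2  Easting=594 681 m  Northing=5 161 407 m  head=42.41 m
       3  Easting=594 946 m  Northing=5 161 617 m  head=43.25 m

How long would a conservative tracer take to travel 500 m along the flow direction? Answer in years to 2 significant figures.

3.2 years

∂h/∂x = (42.41 − 44.38) / (594681 − 594946) = +0.007434
∂h/∂y = (43.25 − 44.38) / (5161617 − 5161407) = -0.005381
|∇h| = √(0.007434² + -0.005381²) = 0.009177
Seepage velocity v = K·i/n = 4.2 × 0.009177 / 0.09 = 0.4283 m/day.
t = 500 / 0.4283 = 1167 days = 3.2 years.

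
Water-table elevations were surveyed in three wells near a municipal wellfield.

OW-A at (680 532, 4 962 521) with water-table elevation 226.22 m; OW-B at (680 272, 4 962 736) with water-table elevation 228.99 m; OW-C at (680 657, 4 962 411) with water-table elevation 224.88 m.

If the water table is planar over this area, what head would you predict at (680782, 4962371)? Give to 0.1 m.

Taking OW-A as reference: OW-B−OW-A = (-260, 215, +2.77); OW-C−OW-A = (125, -110, -1.34).
Solve a·Δx + b·Δy = Δh: det = (-260)·(-110) − 125·215 = 1725.
∂h/∂x = [(+2.77)·(-110) − (-1.34)·215] / 1725 = -0.009623
∂h/∂y = [(-260)·(-1.34) − 125·(+2.77)] / 1725 = +0.001246
h(680782, 4962371) = 226.22 + (-0.009623)·(250) + (+0.001246)·(-150) = 226.22 -2.406 -0.187 = 223.627 m.

223.6 m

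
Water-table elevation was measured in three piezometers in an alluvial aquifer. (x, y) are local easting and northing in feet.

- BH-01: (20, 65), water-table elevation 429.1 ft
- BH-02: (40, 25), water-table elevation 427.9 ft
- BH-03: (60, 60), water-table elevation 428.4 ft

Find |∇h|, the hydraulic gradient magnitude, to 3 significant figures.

Three-point gradient (reference BH-01): Δ to BH-02 = (20, -40, -1.2), Δ to BH-03 = (40, -5, -0.7).
∂h/∂x = -0.01467, ∂h/∂y = +0.02267 (det = 1500).
|∇h| = √(-0.01467² + 0.02267²) = 0.027

0.0270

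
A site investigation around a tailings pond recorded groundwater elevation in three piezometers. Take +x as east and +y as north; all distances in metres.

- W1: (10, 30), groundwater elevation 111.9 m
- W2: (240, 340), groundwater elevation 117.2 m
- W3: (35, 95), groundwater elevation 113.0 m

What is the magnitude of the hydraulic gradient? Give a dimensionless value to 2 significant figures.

Differences from W1: to W2 (Δx, Δy, Δh) = (230, 310, +5.3); to W3 = (25, 65, +1.1).
Solve a·Δx + b·Δy = Δh: det = 230·65 − 25·310 = 7200.
∂h/∂x = [(+5.3)·65 − (+1.1)·310] / 7200 = +0.0004861
∂h/∂y = [230·(+1.1) − 25·(+5.3)] / 7200 = +0.01674
|∇h| = √(0.0004861² + 0.01674²) = 0.01675

0.017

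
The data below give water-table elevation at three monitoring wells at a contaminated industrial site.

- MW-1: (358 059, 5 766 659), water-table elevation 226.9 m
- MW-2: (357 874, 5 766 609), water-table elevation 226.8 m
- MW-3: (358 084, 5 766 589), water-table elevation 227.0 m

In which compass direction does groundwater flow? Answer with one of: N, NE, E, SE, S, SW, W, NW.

NW

Three-point gradient (reference MW-1): Δ to MW-2 = (-185, -50, -0.1), Δ to MW-3 = (25, -70, +0.1).
∂h/∂x = +0.0008451, ∂h/∂y = -0.001127 (det = 14200).
Flow = −∇h = (-0.0008451 east, +0.001127 north), which points northwest.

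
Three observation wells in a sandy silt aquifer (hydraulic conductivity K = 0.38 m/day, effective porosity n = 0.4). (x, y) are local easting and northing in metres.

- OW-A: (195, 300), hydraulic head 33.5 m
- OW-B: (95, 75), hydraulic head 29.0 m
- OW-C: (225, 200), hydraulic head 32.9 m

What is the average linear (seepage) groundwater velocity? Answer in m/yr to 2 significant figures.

7.7 m/yr

Differences from OW-A: to OW-B (Δx, Δy, Δh) = (-100, -225, -4.5); to OW-C = (30, -100, -0.6).
Determinant of the coordinate differences = (-100)·(-100) − 30·(-225) = 16750.
∂h/∂x = [(-4.5)·(-100) − (-0.6)·(-225)] / 16750 = +0.01881
∂h/∂y = [(-100)·(-0.6) − 30·(-4.5)] / 16750 = +0.01164
|∇h| = √(0.01881² + 0.01164²) = 0.02212
Seepage velocity v = K·i/n = 0.38 × 0.02212 / 0.4 = 0.02101 m/day = 7.674 m/yr.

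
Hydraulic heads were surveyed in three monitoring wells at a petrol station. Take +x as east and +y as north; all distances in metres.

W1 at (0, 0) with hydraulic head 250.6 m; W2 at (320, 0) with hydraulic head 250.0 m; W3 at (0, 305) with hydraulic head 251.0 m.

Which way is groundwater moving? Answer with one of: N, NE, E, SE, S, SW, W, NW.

∂h/∂x = (250.0 − 250.6) / (320 − 0) = -0.001875
∂h/∂y = (251.0 − 250.6) / (305 − 0) = +0.001311
Flow = −∇h = (+0.001875 east, -0.001311 north), which points southeast.

SE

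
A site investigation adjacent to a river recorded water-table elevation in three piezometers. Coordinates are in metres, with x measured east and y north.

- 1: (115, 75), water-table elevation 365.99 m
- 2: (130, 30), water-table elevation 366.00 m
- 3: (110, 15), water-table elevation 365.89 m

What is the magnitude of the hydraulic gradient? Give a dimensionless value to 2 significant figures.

With h = a·x + b·y + c and 1 as origin, the differences give:
  15·a + (-45)·b = +0.01
  (-5)·a + (-60)·b = -0.10
Eliminate b (×(-60) and ×(-45), subtract): -1125·a = -5.100 → a = ∂h/∂x = +0.004533
Back-substitute: b = ∂h/∂y = +0.001289.
|∇h| = √(0.004533² + 0.001289²) = 0.004713

0.0047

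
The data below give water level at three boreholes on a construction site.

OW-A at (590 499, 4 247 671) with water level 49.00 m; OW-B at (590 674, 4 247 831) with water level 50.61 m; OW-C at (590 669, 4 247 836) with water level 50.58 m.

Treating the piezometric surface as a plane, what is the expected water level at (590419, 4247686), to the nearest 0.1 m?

Differences from OW-A: to OW-B (Δx, Δy, Δh) = (175, 160, +1.61); to OW-C = (170, 165, +1.58).
Determinant of the coordinate differences = 175·165 − 170·160 = 1675.
∂h/∂x = [(+1.61)·165 − (+1.58)·160] / 1675 = +0.007672
∂h/∂y = [175·(+1.58) − 170·(+1.61)] / 1675 = +0.001672
h(590419, 4247686) = 49.00 + (+0.007672)·(-80) + (+0.001672)·(15) = 49.00 -0.614 +0.025 = 48.411 m.

48.4 m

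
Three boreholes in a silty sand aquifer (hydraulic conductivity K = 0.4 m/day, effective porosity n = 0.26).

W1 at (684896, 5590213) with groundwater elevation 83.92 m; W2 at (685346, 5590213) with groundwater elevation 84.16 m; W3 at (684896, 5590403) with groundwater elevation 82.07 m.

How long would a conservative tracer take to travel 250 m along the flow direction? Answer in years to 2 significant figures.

∂h/∂x = (84.16 − 83.92) / (685346 − 684896) = +0.0005333
∂h/∂y = (82.07 − 83.92) / (5590403 − 5590213) = -0.009737
|∇h| = √(0.0005333² + -0.009737²) = 0.009752
Seepage velocity v = K·i/n = 0.4 × 0.009752 / 0.26 = 0.015 m/day.
t = 250 / 0.015 = 1.667e+04 days = 45.6 years.

46 years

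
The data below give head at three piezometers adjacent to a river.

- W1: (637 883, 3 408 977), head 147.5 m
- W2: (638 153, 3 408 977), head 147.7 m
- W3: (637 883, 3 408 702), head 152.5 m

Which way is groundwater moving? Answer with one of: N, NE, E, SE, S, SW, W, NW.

∂h/∂x = (147.7 − 147.5) / (638153 − 637883) = +0.0007407
∂h/∂y = (152.5 − 147.5) / (3408702 − 3408977) = -0.01818
Flow = −∇h = (-0.0007407 east, +0.01818 north), which points north.

N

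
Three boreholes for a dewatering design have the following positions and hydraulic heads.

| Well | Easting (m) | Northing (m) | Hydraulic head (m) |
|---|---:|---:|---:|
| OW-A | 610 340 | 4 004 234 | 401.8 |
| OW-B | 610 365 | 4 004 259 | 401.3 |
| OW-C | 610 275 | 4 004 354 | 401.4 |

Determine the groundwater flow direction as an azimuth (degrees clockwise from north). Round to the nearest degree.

050°

Taking OW-A as reference: OW-B−OW-A = (25, 25, -0.5); OW-C−OW-A = (-65, 120, -0.4).
Determinant of the coordinate differences = 25·120 − (-65)·25 = 4625.
∂h/∂x = [(-0.5)·120 − (-0.4)·25] / 4625 = -0.01081
∂h/∂y = [25·(-0.4) − (-65)·(-0.5)] / 4625 = -0.009189
Flow direction (−∇h) has components (+0.01081 E, +0.009189 N).
Azimuth = atan2(E, N) = atan2(+0.01081, +0.009189) = 49.6° ≈ 050°.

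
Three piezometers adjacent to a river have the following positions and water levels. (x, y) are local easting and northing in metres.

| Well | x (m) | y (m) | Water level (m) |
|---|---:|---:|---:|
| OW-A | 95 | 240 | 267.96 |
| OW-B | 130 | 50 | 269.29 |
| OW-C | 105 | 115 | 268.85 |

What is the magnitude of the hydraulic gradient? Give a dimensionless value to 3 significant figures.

Taking OW-A as reference: OW-B−OW-A = (35, -190, +1.33); OW-C−OW-A = (10, -125, +0.89).
Solve a·Δx + b·Δy = Δh: det = 35·(-125) − 10·(-190) = -2475.
∂h/∂x = [(+1.33)·(-125) − (+0.89)·(-190)] / -2475 = -0.001152
∂h/∂y = [35·(+0.89) − 10·(+1.33)] / -2475 = -0.007212
|∇h| = √(-0.001152² + -0.007212²) = 0.007303

0.00730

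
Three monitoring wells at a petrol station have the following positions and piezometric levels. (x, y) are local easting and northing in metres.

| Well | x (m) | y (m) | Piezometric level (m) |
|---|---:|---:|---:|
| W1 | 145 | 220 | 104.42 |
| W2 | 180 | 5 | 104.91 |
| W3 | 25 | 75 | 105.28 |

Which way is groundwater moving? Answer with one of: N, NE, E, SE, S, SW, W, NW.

With h = a·x + b·y + c and W1 as origin, the differences give:
  35·a + (-215)·b = +0.49
  (-120)·a + (-145)·b = +0.86
Eliminate b (×(-145) and ×(-215), subtract): -30875·a = 113.850 → a = ∂h/∂x = -0.003687
Back-substitute: b = ∂h/∂y = -0.002879.
Flow = −∇h = (+0.003687 east, +0.002879 north), which points northeast.

NE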